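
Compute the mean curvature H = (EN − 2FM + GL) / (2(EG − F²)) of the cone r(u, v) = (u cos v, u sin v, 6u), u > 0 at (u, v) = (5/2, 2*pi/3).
H = 6*sqrt(37)/185

With E = 37, F = 0, G = u^2, L = 0, M = 0, N = 6*sqrt(37)*u^2/(37*Abs(u)), assemble
  H = (EN − 2FM + GL) / (2(EG − F²)) = 3*sqrt(37)/(37*Abs(u)).
At (u, v) = (5/2, 2*pi/3): H = 6*sqrt(37)/185.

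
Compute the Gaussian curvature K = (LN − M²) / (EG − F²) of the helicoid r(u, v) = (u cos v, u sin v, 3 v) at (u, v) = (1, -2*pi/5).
K = -9/100

Coefficients of the first fundamental form: E = 1, F = 0, G = u^2 + 9.
Coefficients of the second fundamental form: L = 0, M = -3/sqrt(u^2 + 9), N = 0.
Assemble K = (LN − M²)/(EG − F²) = -9/(u^2 + 9)^2. At (u, v) = (1, -2*pi/5): K = -9/100.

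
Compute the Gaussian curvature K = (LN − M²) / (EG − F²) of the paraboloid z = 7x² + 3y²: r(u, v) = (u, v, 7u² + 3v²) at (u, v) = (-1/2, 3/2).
K = 84/17161

Coefficients of the first fundamental form: E = 196*u^2 + 1, F = 84*u*v, G = 36*v^2 + 1.
Coefficients of the second fundamental form: L = 14/sqrt(196*u^2 + 36*v^2 + 1), M = 0, N = 6/sqrt(196*u^2 + 36*v^2 + 1).
Assemble K = (LN − M²)/(EG − F²) = 84/(38416*u^4 + 14112*u^2*v^2 + 392*u^2 + 1296*v^4 + 72*v^2 + 1). At (u, v) = (-1/2, 3/2): K = 84/17161.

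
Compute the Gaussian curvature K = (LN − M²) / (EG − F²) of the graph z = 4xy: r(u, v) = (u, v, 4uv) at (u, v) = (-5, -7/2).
K = -16/356409

Coefficients of the first fundamental form: E = 16*v^2 + 1, F = 16*u*v, G = 16*u^2 + 1.
Coefficients of the second fundamental form: L = 0, M = 4/sqrt(16*u^2 + 16*v^2 + 1), N = 0.
Assemble K = (LN − M²)/(EG − F²) = -16/(256*u^4 + 512*u^2*v^2 + 32*u^2 + 256*v^4 + 32*v^2 + 1). At (u, v) = (-5, -7/2): K = -16/356409.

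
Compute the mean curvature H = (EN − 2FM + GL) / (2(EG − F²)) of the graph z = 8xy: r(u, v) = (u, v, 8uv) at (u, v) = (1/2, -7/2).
H = 896*sqrt(89)/213867

With E = 64*v^2 + 1, F = 64*u*v, G = 64*u^2 + 1, L = 0, M = 8/sqrt(64*u^2 + 64*v^2 + 1), N = 0, assemble
  H = (EN − 2FM + GL) / (2(EG − F²)) = -512*u*v/(64*u^2 + 64*v^2 + 1)^(3/2).
At (u, v) = (1/2, -7/2): H = 896*sqrt(89)/213867.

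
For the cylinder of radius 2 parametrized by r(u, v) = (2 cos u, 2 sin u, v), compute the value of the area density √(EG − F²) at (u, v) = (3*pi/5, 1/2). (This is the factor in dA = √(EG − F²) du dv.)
√(EG − F²)|_{(3*pi/5, 1/2)} = 2

E = 4, F = 0, G = 1, so EG − F² = 4. Taking the positive square root: √(EG − F²) = 2. At (u, v) = (3*pi/5, 1/2): 2.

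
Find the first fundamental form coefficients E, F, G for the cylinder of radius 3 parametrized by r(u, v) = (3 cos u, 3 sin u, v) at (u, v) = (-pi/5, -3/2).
E = 9;  F = 0;  G = 1

Partials: r_u = (-3*sin(u), 3*cos(u), 0), r_v = (0, 0, 1). As functions of (u, v):
  E = r_u · r_u = 9,
  F = r_u · r_v = 0,
  G = r_v · r_v = 1.
Evaluating at (u, v) = (-pi/5, -3/2): E = 9, F = 0, G = 1.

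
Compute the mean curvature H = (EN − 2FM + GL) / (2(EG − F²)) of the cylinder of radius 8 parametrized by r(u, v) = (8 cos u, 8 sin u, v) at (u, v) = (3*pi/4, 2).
H = -1/16

With E = 64, F = 0, G = 1, L = -8, M = 0, N = 0, assemble
  H = (EN − 2FM + GL) / (2(EG − F²)) = -1/16.
At (u, v) = (3*pi/4, 2): H = -1/16.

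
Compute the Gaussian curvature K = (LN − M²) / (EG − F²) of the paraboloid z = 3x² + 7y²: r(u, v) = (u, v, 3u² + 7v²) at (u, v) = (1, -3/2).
K = 21/57121

Coefficients of the first fundamental form: E = 36*u^2 + 1, F = 84*u*v, G = 196*v^2 + 1.
Coefficients of the second fundamental form: L = 6/sqrt(36*u^2 + 196*v^2 + 1), M = 0, N = 14/sqrt(36*u^2 + 196*v^2 + 1).
Assemble K = (LN − M²)/(EG − F²) = 84/(1296*u^4 + 14112*u^2*v^2 + 72*u^2 + 38416*v^4 + 392*v^2 + 1). At (u, v) = (1, -3/2): K = 21/57121.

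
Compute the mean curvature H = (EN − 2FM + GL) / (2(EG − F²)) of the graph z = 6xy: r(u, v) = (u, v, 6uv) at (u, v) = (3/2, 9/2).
H = -1458*sqrt(811)/657721

With E = 36*v^2 + 1, F = 36*u*v, G = 36*u^2 + 1, L = 0, M = 6/sqrt(36*u^2 + 36*v^2 + 1), N = 0, assemble
  H = (EN − 2FM + GL) / (2(EG − F²)) = -216*u*v/(36*u^2 + 36*v^2 + 1)^(3/2).
At (u, v) = (3/2, 9/2): H = -1458*sqrt(811)/657721.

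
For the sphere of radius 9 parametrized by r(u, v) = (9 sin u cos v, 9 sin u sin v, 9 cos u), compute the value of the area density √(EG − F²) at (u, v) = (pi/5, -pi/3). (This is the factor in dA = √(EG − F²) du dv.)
√(EG − F²)|_{(pi/5, -pi/3)} = 81*sqrt(10 - 2*sqrt(5))/4

E = 81, F = 0, G = 81*sin(u)^2, so EG − F² = 6561*sin(u)^2. Taking the positive square root: √(EG − F²) = 81*Abs(sin(u)). At (u, v) = (pi/5, -pi/3): 81*sqrt(10 - 2*sqrt(5))/4.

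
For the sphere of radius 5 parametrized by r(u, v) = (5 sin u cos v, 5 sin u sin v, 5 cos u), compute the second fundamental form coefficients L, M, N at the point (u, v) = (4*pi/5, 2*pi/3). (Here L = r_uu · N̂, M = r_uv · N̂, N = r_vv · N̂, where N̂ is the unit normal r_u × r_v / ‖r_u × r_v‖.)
L = -5;  M = 0;  N = -25/8 + 5*sqrt(5)/8

Compute the unit normal N̂(u, v) = (sin(u)^2*cos(v)/Abs(sin(u)), sin(u)^2*sin(v)/Abs(sin(u)), sin(2*u)/(2*Abs(sin(u)))), and the second partials r_uu, r_uv, r_vv. Take dot products:
  L(u, v) = r_uu · N̂ = -5*sin(u)/Abs(sin(u)),
  M(u, v) = r_uv · N̂ = 0,
  N(u, v) = r_vv · N̂ = -5*sin(u)^3/Abs(sin(u)).
Evaluating at (u, v) = (4*pi/5, 2*pi/3):
  L = -5, M = 0, N = -25/8 + 5*sqrt(5)/8.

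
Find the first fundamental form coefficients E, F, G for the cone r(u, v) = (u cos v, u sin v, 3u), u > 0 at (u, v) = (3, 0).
E = 10;  F = 0;  G = 9

Partials: r_u = (cos(v), sin(v), 3), r_v = (-u*sin(v), u*cos(v), 0). As functions of (u, v):
  E = r_u · r_u = 10,
  F = r_u · r_v = 0,
  G = r_v · r_v = u^2.
Evaluating at (u, v) = (3, 0): E = 10, F = 0, G = 9.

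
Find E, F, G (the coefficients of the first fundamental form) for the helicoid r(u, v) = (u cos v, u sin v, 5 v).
E = 1;  F = 0;  G = u^2 + 25

Compute partials: r_u = (cos(v), sin(v), 0), r_v = (-u*sin(v), u*cos(v), 5). Then
  E = r_u · r_u = 1,
  F = r_u · r_v = 0,
  G = r_v · r_v = u^2 + 25.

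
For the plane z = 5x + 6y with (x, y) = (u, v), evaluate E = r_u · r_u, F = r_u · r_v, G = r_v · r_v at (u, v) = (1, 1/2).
E = 26;  F = 30;  G = 37

Partials: r_u = (1, 0, 5), r_v = (0, 1, 6). As functions of (u, v):
  E = r_u · r_u = 26,
  F = r_u · r_v = 30,
  G = r_v · r_v = 37.
Evaluating at (u, v) = (1, 1/2): E = 26, F = 30, G = 37.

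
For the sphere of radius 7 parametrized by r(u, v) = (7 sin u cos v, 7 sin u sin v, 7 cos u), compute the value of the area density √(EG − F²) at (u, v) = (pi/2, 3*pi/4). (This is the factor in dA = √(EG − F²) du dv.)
√(EG − F²)|_{(pi/2, 3*pi/4)} = 49

E = 49, F = 0, G = 49*sin(u)^2, so EG − F² = 2401*sin(u)^2. Taking the positive square root: √(EG − F²) = 49*Abs(sin(u)). At (u, v) = (pi/2, 3*pi/4): 49.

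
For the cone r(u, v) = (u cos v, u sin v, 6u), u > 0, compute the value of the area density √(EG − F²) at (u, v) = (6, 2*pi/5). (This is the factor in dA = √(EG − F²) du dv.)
√(EG − F²)|_{(6, 2*pi/5)} = 6*sqrt(37)

E = 37, F = 0, G = u^2, so EG − F² = 37*u^2. Taking the positive square root: √(EG − F²) = sqrt(37)*Abs(u). At (u, v) = (6, 2*pi/5): 6*sqrt(37).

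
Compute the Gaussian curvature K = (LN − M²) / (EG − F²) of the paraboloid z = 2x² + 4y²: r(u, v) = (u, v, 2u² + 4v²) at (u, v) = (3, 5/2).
K = 32/297025

Coefficients of the first fundamental form: E = 16*u^2 + 1, F = 32*u*v, G = 64*v^2 + 1.
Coefficients of the second fundamental form: L = 4/sqrt(16*u^2 + 64*v^2 + 1), M = 0, N = 8/sqrt(16*u^2 + 64*v^2 + 1).
Assemble K = (LN − M²)/(EG − F²) = 32/(256*u^4 + 2048*u^2*v^2 + 32*u^2 + 4096*v^4 + 128*v^2 + 1). At (u, v) = (3, 5/2): K = 32/297025.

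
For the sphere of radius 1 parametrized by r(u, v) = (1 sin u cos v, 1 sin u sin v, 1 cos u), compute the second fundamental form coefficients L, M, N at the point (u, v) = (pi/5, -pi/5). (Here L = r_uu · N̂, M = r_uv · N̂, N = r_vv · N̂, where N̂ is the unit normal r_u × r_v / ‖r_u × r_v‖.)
L = -1;  M = 0;  N = -5/8 + sqrt(5)/8

Compute the unit normal N̂(u, v) = (sin(u)^2*cos(v)/Abs(sin(u)), sin(u)^2*sin(v)/Abs(sin(u)), sin(2*u)/(2*Abs(sin(u)))), and the second partials r_uu, r_uv, r_vv. Take dot products:
  L(u, v) = r_uu · N̂ = -sin(u)/Abs(sin(u)),
  M(u, v) = r_uv · N̂ = 0,
  N(u, v) = r_vv · N̂ = -sin(u)^3/Abs(sin(u)).
Evaluating at (u, v) = (pi/5, -pi/5):
  L = -1, M = 0, N = -5/8 + sqrt(5)/8.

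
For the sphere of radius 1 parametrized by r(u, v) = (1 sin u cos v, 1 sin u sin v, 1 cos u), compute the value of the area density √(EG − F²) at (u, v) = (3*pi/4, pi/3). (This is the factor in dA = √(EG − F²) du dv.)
√(EG − F²)|_{(3*pi/4, pi/3)} = sqrt(2)/2

E = 1, F = 0, G = sin(u)^2, so EG − F² = sin(u)^2. Taking the positive square root: √(EG − F²) = Abs(sin(u)). At (u, v) = (3*pi/4, pi/3): sqrt(2)/2.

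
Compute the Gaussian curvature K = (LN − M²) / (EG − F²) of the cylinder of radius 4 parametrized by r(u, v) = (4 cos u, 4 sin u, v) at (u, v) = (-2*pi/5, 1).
K = 0

Coefficients of the first fundamental form: E = 16, F = 0, G = 1.
Coefficients of the second fundamental form: L = -4, M = 0, N = 0.
Assemble K = (LN − M²)/(EG − F²) = 0. At (u, v) = (-2*pi/5, 1): K = 0.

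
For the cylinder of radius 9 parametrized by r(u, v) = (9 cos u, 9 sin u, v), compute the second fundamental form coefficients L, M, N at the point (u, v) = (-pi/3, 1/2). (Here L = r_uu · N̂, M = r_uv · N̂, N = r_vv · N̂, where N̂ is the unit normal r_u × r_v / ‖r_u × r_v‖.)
L = -9;  M = 0;  N = 0

Compute the unit normal N̂(u, v) = (cos(u), sin(u), 0), and the second partials r_uu, r_uv, r_vv. Take dot products:
  L(u, v) = r_uu · N̂ = -9,
  M(u, v) = r_uv · N̂ = 0,
  N(u, v) = r_vv · N̂ = 0.
Evaluating at (u, v) = (-pi/3, 1/2):
  L = -9, M = 0, N = 0.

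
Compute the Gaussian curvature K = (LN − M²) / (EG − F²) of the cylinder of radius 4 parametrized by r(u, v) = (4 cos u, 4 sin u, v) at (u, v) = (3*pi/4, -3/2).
K = 0

Coefficients of the first fundamental form: E = 16, F = 0, G = 1.
Coefficients of the second fundamental form: L = -4, M = 0, N = 0.
Assemble K = (LN − M²)/(EG − F²) = 0. At (u, v) = (3*pi/4, -3/2): K = 0.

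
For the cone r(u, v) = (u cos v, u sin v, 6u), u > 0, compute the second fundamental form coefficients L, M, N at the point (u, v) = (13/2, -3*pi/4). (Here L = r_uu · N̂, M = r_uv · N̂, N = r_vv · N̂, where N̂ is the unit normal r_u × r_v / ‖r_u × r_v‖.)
L = 0;  M = 0;  N = 39*sqrt(37)/37

Compute the unit normal N̂(u, v) = (-6*sqrt(37)*u*cos(v)/(37*Abs(u)), -6*sqrt(37)*u*sin(v)/(37*Abs(u)), sqrt(37)*u/(37*Abs(u))), and the second partials r_uu, r_uv, r_vv. Take dot products:
  L(u, v) = r_uu · N̂ = 0,
  M(u, v) = r_uv · N̂ = 0,
  N(u, v) = r_vv · N̂ = 6*sqrt(37)*u^2/(37*Abs(u)).
Evaluating at (u, v) = (13/2, -3*pi/4):
  L = 0, M = 0, N = 39*sqrt(37)/37.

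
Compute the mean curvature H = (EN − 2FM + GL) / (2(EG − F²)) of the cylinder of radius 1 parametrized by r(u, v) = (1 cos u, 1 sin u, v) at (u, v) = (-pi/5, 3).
H = -1/2

With E = 1, F = 0, G = 1, L = -1, M = 0, N = 0, assemble
  H = (EN − 2FM + GL) / (2(EG − F²)) = -1/2.
At (u, v) = (-pi/5, 3): H = -1/2.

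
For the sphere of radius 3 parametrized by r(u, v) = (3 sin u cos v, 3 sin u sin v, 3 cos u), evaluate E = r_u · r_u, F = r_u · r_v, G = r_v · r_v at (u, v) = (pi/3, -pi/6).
E = 9;  F = 0;  G = 27/4

Partials: r_u = (3*cos(u)*cos(v), 3*sin(v)*cos(u), -3*sin(u)), r_v = (-3*sin(u)*sin(v), 3*sin(u)*cos(v), 0). As functions of (u, v):
  E = r_u · r_u = 9,
  F = r_u · r_v = 0,
  G = r_v · r_v = 9*sin(u)^2.
Evaluating at (u, v) = (pi/3, -pi/6): E = 9, F = 0, G = 27/4.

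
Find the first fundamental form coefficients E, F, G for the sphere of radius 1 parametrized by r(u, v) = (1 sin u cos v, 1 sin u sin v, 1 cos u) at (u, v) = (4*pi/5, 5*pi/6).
E = 1;  F = 0;  G = 5/8 - sqrt(5)/8

Partials: r_u = (cos(u)*cos(v), sin(v)*cos(u), -sin(u)), r_v = (-sin(u)*sin(v), sin(u)*cos(v), 0). As functions of (u, v):
  E = r_u · r_u = 1,
  F = r_u · r_v = 0,
  G = r_v · r_v = sin(u)^2.
Evaluating at (u, v) = (4*pi/5, 5*pi/6): E = 1, F = 0, G = 5/8 - sqrt(5)/8.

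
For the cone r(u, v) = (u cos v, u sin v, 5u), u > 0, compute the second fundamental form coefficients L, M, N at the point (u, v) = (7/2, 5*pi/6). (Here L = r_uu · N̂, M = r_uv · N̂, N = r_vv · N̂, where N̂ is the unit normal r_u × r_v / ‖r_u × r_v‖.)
L = 0;  M = 0;  N = 35*sqrt(26)/52

Compute the unit normal N̂(u, v) = (-5*sqrt(26)*u*cos(v)/(26*Abs(u)), -5*sqrt(26)*u*sin(v)/(26*Abs(u)), sqrt(26)*u/(26*Abs(u))), and the second partials r_uu, r_uv, r_vv. Take dot products:
  L(u, v) = r_uu · N̂ = 0,
  M(u, v) = r_uv · N̂ = 0,
  N(u, v) = r_vv · N̂ = 5*sqrt(26)*u^2/(26*Abs(u)).
Evaluating at (u, v) = (7/2, 5*pi/6):
  L = 0, M = 0, N = 35*sqrt(26)/52.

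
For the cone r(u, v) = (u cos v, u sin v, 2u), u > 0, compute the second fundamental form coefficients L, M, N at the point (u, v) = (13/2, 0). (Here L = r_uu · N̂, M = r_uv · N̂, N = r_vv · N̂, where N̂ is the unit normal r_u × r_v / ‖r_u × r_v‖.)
L = 0;  M = 0;  N = 13*sqrt(5)/5

Compute the unit normal N̂(u, v) = (-2*sqrt(5)*u*cos(v)/(5*Abs(u)), -2*sqrt(5)*u*sin(v)/(5*Abs(u)), sqrt(5)*u/(5*Abs(u))), and the second partials r_uu, r_uv, r_vv. Take dot products:
  L(u, v) = r_uu · N̂ = 0,
  M(u, v) = r_uv · N̂ = 0,
  N(u, v) = r_vv · N̂ = 2*sqrt(5)*u^2/(5*Abs(u)).
Evaluating at (u, v) = (13/2, 0):
  L = 0, M = 0, N = 13*sqrt(5)/5.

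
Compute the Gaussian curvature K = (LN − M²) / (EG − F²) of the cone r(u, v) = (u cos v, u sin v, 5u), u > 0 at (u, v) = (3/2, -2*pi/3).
K = 0

Coefficients of the first fundamental form: E = 26, F = 0, G = u^2.
Coefficients of the second fundamental form: L = 0, M = 0, N = 5*sqrt(26)*u^2/(26*Abs(u)).
Assemble K = (LN − M²)/(EG − F²) = 0. At (u, v) = (3/2, -2*pi/3): K = 0.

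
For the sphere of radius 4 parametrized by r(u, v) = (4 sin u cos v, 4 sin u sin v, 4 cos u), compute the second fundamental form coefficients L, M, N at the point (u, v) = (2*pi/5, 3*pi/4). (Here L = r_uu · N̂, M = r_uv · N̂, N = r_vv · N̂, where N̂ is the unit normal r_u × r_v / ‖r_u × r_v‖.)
L = -4;  M = 0;  N = -5/2 - sqrt(5)/2

Compute the unit normal N̂(u, v) = (sin(u)^2*cos(v)/Abs(sin(u)), sin(u)^2*sin(v)/Abs(sin(u)), sin(2*u)/(2*Abs(sin(u)))), and the second partials r_uu, r_uv, r_vv. Take dot products:
  L(u, v) = r_uu · N̂ = -4*sin(u)/Abs(sin(u)),
  M(u, v) = r_uv · N̂ = 0,
  N(u, v) = r_vv · N̂ = -4*sin(u)^3/Abs(sin(u)).
Evaluating at (u, v) = (2*pi/5, 3*pi/4):
  L = -4, M = 0, N = -5/2 - sqrt(5)/2.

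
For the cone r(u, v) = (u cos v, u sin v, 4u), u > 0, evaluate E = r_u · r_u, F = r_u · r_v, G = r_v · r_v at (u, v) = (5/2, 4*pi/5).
E = 17;  F = 0;  G = 25/4

Partials: r_u = (cos(v), sin(v), 4), r_v = (-u*sin(v), u*cos(v), 0). As functions of (u, v):
  E = r_u · r_u = 17,
  F = r_u · r_v = 0,
  G = r_v · r_v = u^2.
Evaluating at (u, v) = (5/2, 4*pi/5): E = 17, F = 0, G = 25/4.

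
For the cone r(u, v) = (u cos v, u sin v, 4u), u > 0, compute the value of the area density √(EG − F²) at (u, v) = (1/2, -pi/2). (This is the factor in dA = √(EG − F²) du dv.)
√(EG − F²)|_{(1/2, -pi/2)} = sqrt(17)/2

E = 17, F = 0, G = u^2, so EG − F² = 17*u^2. Taking the positive square root: √(EG − F²) = sqrt(17)*Abs(u). At (u, v) = (1/2, -pi/2): sqrt(17)/2.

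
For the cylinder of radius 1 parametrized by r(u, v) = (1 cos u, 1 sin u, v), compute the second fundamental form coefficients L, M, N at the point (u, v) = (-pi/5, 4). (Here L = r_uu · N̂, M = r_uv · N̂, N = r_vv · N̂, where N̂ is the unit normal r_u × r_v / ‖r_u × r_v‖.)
L = -1;  M = 0;  N = 0

Compute the unit normal N̂(u, v) = (cos(u), sin(u), 0), and the second partials r_uu, r_uv, r_vv. Take dot products:
  L(u, v) = r_uu · N̂ = -1,
  M(u, v) = r_uv · N̂ = 0,
  N(u, v) = r_vv · N̂ = 0.
Evaluating at (u, v) = (-pi/5, 4):
  L = -1, M = 0, N = 0.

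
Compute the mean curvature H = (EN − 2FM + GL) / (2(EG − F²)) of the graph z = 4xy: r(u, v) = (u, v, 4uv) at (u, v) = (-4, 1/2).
H = 128*sqrt(29)/22707

With E = 16*v^2 + 1, F = 16*u*v, G = 16*u^2 + 1, L = 0, M = 4/sqrt(16*u^2 + 16*v^2 + 1), N = 0, assemble
  H = (EN − 2FM + GL) / (2(EG − F²)) = -64*u*v/(16*u^2 + 16*v^2 + 1)^(3/2).
At (u, v) = (-4, 1/2): H = 128*sqrt(29)/22707.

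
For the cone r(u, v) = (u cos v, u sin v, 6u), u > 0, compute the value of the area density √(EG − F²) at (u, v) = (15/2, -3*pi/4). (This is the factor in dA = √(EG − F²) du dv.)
√(EG − F²)|_{(15/2, -3*pi/4)} = 15*sqrt(37)/2

E = 37, F = 0, G = u^2, so EG − F² = 37*u^2. Taking the positive square root: √(EG − F²) = sqrt(37)*Abs(u). At (u, v) = (15/2, -3*pi/4): 15*sqrt(37)/2.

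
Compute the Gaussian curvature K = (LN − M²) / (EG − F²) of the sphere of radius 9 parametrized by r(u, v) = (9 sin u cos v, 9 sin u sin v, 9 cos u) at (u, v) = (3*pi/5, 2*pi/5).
K = 1/81

Coefficients of the first fundamental form: E = 81, F = 0, G = 81*sin(u)^2.
Coefficients of the second fundamental form: L = -9*sin(u)/Abs(sin(u)), M = 0, N = -9*sin(u)^3/Abs(sin(u)).
Assemble K = (LN − M²)/(EG − F²) = 1/81. At (u, v) = (3*pi/5, 2*pi/5): K = 1/81.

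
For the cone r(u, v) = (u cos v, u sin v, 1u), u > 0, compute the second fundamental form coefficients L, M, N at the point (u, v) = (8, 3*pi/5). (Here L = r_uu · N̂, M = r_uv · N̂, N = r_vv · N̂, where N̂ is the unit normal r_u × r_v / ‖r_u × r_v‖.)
L = 0;  M = 0;  N = 4*sqrt(2)

Compute the unit normal N̂(u, v) = (-sqrt(2)*u*cos(v)/(2*Abs(u)), -sqrt(2)*u*sin(v)/(2*Abs(u)), sqrt(2)*u/(2*Abs(u))), and the second partials r_uu, r_uv, r_vv. Take dot products:
  L(u, v) = r_uu · N̂ = 0,
  M(u, v) = r_uv · N̂ = 0,
  N(u, v) = r_vv · N̂ = sqrt(2)*u^2/(2*Abs(u)).
Evaluating at (u, v) = (8, 3*pi/5):
  L = 0, M = 0, N = 4*sqrt(2).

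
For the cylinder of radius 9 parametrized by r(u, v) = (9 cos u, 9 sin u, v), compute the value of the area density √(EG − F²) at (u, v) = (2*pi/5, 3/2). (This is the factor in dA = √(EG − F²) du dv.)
√(EG − F²)|_{(2*pi/5, 3/2)} = 9

E = 81, F = 0, G = 1, so EG − F² = 81. Taking the positive square root: √(EG − F²) = 9. At (u, v) = (2*pi/5, 3/2): 9.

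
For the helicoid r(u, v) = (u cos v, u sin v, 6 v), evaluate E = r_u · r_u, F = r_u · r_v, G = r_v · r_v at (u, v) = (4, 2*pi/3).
E = 1;  F = 0;  G = 52

Partials: r_u = (cos(v), sin(v), 0), r_v = (-u*sin(v), u*cos(v), 6). As functions of (u, v):
  E = r_u · r_u = 1,
  F = r_u · r_v = 0,
  G = r_v · r_v = u^2 + 36.
Evaluating at (u, v) = (4, 2*pi/3): E = 1, F = 0, G = 52.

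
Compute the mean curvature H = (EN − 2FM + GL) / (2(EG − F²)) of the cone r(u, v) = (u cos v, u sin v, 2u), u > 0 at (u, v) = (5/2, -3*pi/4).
H = 2*sqrt(5)/25

With E = 5, F = 0, G = u^2, L = 0, M = 0, N = 2*sqrt(5)*u^2/(5*Abs(u)), assemble
  H = (EN − 2FM + GL) / (2(EG − F²)) = sqrt(5)/(5*Abs(u)).
At (u, v) = (5/2, -3*pi/4): H = 2*sqrt(5)/25.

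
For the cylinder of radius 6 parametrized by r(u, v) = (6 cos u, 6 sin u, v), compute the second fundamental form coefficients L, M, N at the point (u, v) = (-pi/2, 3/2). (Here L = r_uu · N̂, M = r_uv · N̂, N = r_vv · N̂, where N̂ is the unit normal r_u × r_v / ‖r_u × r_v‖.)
L = -6;  M = 0;  N = 0

Compute the unit normal N̂(u, v) = (cos(u), sin(u), 0), and the second partials r_uu, r_uv, r_vv. Take dot products:
  L(u, v) = r_uu · N̂ = -6,
  M(u, v) = r_uv · N̂ = 0,
  N(u, v) = r_vv · N̂ = 0.
Evaluating at (u, v) = (-pi/2, 3/2):
  L = -6, M = 0, N = 0.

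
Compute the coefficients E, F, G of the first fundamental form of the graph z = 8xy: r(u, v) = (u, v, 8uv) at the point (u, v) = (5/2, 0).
E = 1;  F = 0;  G = 401

Partials: r_u = (1, 0, 8*v), r_v = (0, 1, 8*u). As functions of (u, v):
  E = r_u · r_u = 64*v^2 + 1,
  F = r_u · r_v = 64*u*v,
  G = r_v · r_v = 64*u^2 + 1.
Evaluating at (u, v) = (5/2, 0): E = 1, F = 0, G = 401.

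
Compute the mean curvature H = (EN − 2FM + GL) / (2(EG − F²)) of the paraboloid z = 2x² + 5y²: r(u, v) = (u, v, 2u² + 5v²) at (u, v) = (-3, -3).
H = 7*sqrt(1045)/3025

With E = 16*u^2 + 1, F = 40*u*v, G = 100*v^2 + 1, L = 4/sqrt(16*u^2 + 100*v^2 + 1), M = 0, N = 10/sqrt(16*u^2 + 100*v^2 + 1), assemble
  H = (EN − 2FM + GL) / (2(EG − F²)) = (80*u^2 + 200*v^2 + 7)/(16*u^2 + 100*v^2 + 1)^(3/2).
At (u, v) = (-3, -3): H = 7*sqrt(1045)/3025.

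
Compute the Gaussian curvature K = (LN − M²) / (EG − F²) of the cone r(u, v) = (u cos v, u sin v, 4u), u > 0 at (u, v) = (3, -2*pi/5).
K = 0

Coefficients of the first fundamental form: E = 17, F = 0, G = u^2.
Coefficients of the second fundamental form: L = 0, M = 0, N = 4*sqrt(17)*u^2/(17*Abs(u)).
Assemble K = (LN − M²)/(EG − F²) = 0. At (u, v) = (3, -2*pi/5): K = 0.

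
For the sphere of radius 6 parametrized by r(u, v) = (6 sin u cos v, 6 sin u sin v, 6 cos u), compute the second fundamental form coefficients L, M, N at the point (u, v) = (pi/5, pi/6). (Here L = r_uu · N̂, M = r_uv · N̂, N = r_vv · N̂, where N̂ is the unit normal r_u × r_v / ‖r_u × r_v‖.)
L = -6;  M = 0;  N = -15/4 + 3*sqrt(5)/4

Compute the unit normal N̂(u, v) = (sin(u)^2*cos(v)/Abs(sin(u)), sin(u)^2*sin(v)/Abs(sin(u)), sin(2*u)/(2*Abs(sin(u)))), and the second partials r_uu, r_uv, r_vv. Take dot products:
  L(u, v) = r_uu · N̂ = -6*sin(u)/Abs(sin(u)),
  M(u, v) = r_uv · N̂ = 0,
  N(u, v) = r_vv · N̂ = -6*sin(u)^3/Abs(sin(u)).
Evaluating at (u, v) = (pi/5, pi/6):
  L = -6, M = 0, N = -15/4 + 3*sqrt(5)/4.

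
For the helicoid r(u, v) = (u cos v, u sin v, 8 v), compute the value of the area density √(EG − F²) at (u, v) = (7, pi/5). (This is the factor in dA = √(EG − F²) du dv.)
√(EG − F²)|_{(7, pi/5)} = sqrt(113)

E = 1, F = 0, G = u^2 + 64, so EG − F² = u^2 + 64. Taking the positive square root: √(EG − F²) = sqrt(u^2 + 64). At (u, v) = (7, pi/5): sqrt(113).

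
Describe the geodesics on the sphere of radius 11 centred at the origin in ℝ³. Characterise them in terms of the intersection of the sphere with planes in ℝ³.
Geodesics on the sphere of radius 11 are great circles — circles of radius 11 obtained as the intersection of the sphere with planes through the origin (the centre of the sphere).

A curve α(t) of nonzero constant speed on the sphere of radius 11 is a geodesic iff its acceleration α̈ is everywhere normal to the surface, i.e. parallel to the radial vector α(t). Then d/dt(α × α̇) = α̇ × α̇ + α × α̈ = 0, so α × α̇ is a constant vector n ≠ 0 and α(t) · n = 0 for all t: α lies in the plane through the origin with normal n. The intersection of that plane with the sphere is a circle of radius 11 (a great circle). Conversely, a great circle traversed at constant speed has centripetal acceleration pointing at the origin, hence normal to the sphere, so every great circle is a geodesic.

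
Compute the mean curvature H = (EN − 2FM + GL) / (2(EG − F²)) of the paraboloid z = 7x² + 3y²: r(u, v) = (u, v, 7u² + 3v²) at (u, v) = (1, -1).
H = 850*sqrt(233)/54289

With E = 196*u^2 + 1, F = 84*u*v, G = 36*v^2 + 1, L = 14/sqrt(196*u^2 + 36*v^2 + 1), M = 0, N = 6/sqrt(196*u^2 + 36*v^2 + 1), assemble
  H = (EN − 2FM + GL) / (2(EG − F²)) = 2*(294*u^2 + 126*v^2 + 5)/(196*u^2 + 36*v^2 + 1)^(3/2).
At (u, v) = (1, -1): H = 850*sqrt(233)/54289.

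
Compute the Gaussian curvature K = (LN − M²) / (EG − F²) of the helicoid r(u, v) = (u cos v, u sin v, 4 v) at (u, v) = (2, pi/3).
K = -1/25

Coefficients of the first fundamental form: E = 1, F = 0, G = u^2 + 16.
Coefficients of the second fundamental form: L = 0, M = -4/sqrt(u^2 + 16), N = 0.
Assemble K = (LN − M²)/(EG − F²) = -16/(u^2 + 16)^2. At (u, v) = (2, pi/3): K = -1/25.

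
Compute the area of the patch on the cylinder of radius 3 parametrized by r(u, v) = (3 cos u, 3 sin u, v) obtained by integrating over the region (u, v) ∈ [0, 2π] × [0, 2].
Area = 12*pi

Area = ∫∫ √(EG − F²) du dv with √(EG − F²) = 3. Integrating over [0, 2π] × [0, 2] gives 12*pi.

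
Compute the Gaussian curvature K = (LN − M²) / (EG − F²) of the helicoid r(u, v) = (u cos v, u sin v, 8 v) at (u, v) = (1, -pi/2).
K = -64/4225

Coefficients of the first fundamental form: E = 1, F = 0, G = u^2 + 64.
Coefficients of the second fundamental form: L = 0, M = -8/sqrt(u^2 + 64), N = 0.
Assemble K = (LN − M²)/(EG − F²) = -64/(u^2 + 64)^2. At (u, v) = (1, -pi/2): K = -64/4225.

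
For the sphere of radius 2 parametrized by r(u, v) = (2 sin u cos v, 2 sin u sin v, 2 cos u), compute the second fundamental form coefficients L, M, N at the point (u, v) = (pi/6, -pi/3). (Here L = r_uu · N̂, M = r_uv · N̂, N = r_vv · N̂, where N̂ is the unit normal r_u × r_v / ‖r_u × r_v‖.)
L = -2;  M = 0;  N = -1/2

Compute the unit normal N̂(u, v) = (sin(u)^2*cos(v)/Abs(sin(u)), sin(u)^2*sin(v)/Abs(sin(u)), sin(2*u)/(2*Abs(sin(u)))), and the second partials r_uu, r_uv, r_vv. Take dot products:
  L(u, v) = r_uu · N̂ = -2*sin(u)/Abs(sin(u)),
  M(u, v) = r_uv · N̂ = 0,
  N(u, v) = r_vv · N̂ = -2*sin(u)^3/Abs(sin(u)).
Evaluating at (u, v) = (pi/6, -pi/3):
  L = -2, M = 0, N = -1/2.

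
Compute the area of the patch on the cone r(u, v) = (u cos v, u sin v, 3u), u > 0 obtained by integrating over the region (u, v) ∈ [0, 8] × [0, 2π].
Area = 64*sqrt(10)*pi

Area = ∫∫ √(EG − F²) du dv with √(EG − F²) = sqrt(10)*Abs(u). Integrating over [0, 8] × [0, 2π] gives 64*sqrt(10)*pi.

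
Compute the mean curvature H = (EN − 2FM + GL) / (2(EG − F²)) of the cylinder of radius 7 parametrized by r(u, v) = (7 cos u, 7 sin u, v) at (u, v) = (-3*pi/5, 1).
H = -1/14

With E = 49, F = 0, G = 1, L = -7, M = 0, N = 0, assemble
  H = (EN − 2FM + GL) / (2(EG − F²)) = -1/14.
At (u, v) = (-3*pi/5, 1): H = -1/14.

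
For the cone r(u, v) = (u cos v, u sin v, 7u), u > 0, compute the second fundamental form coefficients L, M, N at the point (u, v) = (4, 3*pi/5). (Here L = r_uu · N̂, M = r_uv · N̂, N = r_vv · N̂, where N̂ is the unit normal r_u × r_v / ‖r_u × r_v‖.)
L = 0;  M = 0;  N = 14*sqrt(2)/5

Compute the unit normal N̂(u, v) = (-7*sqrt(2)*u*cos(v)/(10*Abs(u)), -7*sqrt(2)*u*sin(v)/(10*Abs(u)), sqrt(2)*u/(10*Abs(u))), and the second partials r_uu, r_uv, r_vv. Take dot products:
  L(u, v) = r_uu · N̂ = 0,
  M(u, v) = r_uv · N̂ = 0,
  N(u, v) = r_vv · N̂ = 7*sqrt(2)*u^2/(10*Abs(u)).
Evaluating at (u, v) = (4, 3*pi/5):
  L = 0, M = 0, N = 14*sqrt(2)/5.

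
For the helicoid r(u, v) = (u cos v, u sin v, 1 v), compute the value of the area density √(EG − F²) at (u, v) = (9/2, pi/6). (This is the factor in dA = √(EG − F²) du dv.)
√(EG − F²)|_{(9/2, pi/6)} = sqrt(85)/2

E = 1, F = 0, G = u^2 + 1, so EG − F² = u^2 + 1. Taking the positive square root: √(EG − F²) = sqrt(u^2 + 1). At (u, v) = (9/2, pi/6): sqrt(85)/2.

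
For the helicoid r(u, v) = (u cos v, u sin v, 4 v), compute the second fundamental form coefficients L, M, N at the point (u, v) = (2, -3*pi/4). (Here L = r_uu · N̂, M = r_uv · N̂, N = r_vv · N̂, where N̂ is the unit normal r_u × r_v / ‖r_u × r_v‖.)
L = 0;  M = -2*sqrt(5)/5;  N = 0

Compute the unit normal N̂(u, v) = (4*sin(v)/sqrt(u^2 + 16), -4*cos(v)/sqrt(u^2 + 16), u/sqrt(u^2 + 16)), and the second partials r_uu, r_uv, r_vv. Take dot products:
  L(u, v) = r_uu · N̂ = 0,
  M(u, v) = r_uv · N̂ = -4/sqrt(u^2 + 16),
  N(u, v) = r_vv · N̂ = 0.
Evaluating at (u, v) = (2, -3*pi/4):
  L = 0, M = -2*sqrt(5)/5, N = 0.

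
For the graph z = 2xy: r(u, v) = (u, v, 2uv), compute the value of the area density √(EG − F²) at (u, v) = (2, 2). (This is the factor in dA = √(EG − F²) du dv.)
√(EG − F²)|_{(2, 2)} = sqrt(33)

E = 4*v^2 + 1, F = 4*u*v, G = 4*u^2 + 1, so EG − F² = 4*u^2 + 4*v^2 + 1. Taking the positive square root: √(EG − F²) = sqrt(4*u^2 + 4*v^2 + 1). At (u, v) = (2, 2): sqrt(33).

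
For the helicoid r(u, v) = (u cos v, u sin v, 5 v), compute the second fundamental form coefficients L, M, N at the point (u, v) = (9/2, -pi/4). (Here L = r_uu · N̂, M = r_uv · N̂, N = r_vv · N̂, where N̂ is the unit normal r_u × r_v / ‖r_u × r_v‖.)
L = 0;  M = -10*sqrt(181)/181;  N = 0

Compute the unit normal N̂(u, v) = (5*sin(v)/sqrt(u^2 + 25), -5*cos(v)/sqrt(u^2 + 25), u/sqrt(u^2 + 25)), and the second partials r_uu, r_uv, r_vv. Take dot products:
  L(u, v) = r_uu · N̂ = 0,
  M(u, v) = r_uv · N̂ = -5/sqrt(u^2 + 25),
  N(u, v) = r_vv · N̂ = 0.
Evaluating at (u, v) = (9/2, -pi/4):
  L = 0, M = -10*sqrt(181)/181, N = 0.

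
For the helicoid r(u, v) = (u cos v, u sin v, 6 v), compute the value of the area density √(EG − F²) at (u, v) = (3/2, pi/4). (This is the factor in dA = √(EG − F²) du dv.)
√(EG − F²)|_{(3/2, pi/4)} = 3*sqrt(17)/2

E = 1, F = 0, G = u^2 + 36, so EG − F² = u^2 + 36. Taking the positive square root: √(EG − F²) = sqrt(u^2 + 36). At (u, v) = (3/2, pi/4): 3*sqrt(17)/2.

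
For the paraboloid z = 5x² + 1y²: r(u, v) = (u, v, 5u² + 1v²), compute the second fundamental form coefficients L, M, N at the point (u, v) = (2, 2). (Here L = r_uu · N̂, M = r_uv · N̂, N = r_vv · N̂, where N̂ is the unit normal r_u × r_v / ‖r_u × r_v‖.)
L = 10*sqrt(417)/417;  M = 0;  N = 2*sqrt(417)/417

Compute the unit normal N̂(u, v) = (-10*u/sqrt(100*u^2 + 4*v^2 + 1), -2*v/sqrt(100*u^2 + 4*v^2 + 1), 1/sqrt(100*u^2 + 4*v^2 + 1)), and the second partials r_uu, r_uv, r_vv. Take dot products:
  L(u, v) = r_uu · N̂ = 10/sqrt(100*u^2 + 4*v^2 + 1),
  M(u, v) = r_uv · N̂ = 0,
  N(u, v) = r_vv · N̂ = 2/sqrt(100*u^2 + 4*v^2 + 1).
Evaluating at (u, v) = (2, 2):
  L = 10*sqrt(417)/417, M = 0, N = 2*sqrt(417)/417.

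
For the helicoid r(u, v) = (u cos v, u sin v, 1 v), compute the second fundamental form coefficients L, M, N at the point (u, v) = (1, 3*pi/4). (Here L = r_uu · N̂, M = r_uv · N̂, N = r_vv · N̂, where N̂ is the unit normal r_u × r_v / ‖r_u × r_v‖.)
L = 0;  M = -sqrt(2)/2;  N = 0

Compute the unit normal N̂(u, v) = (sin(v)/sqrt(u^2 + 1), -cos(v)/sqrt(u^2 + 1), u/sqrt(u^2 + 1)), and the second partials r_uu, r_uv, r_vv. Take dot products:
  L(u, v) = r_uu · N̂ = 0,
  M(u, v) = r_uv · N̂ = -1/sqrt(u^2 + 1),
  N(u, v) = r_vv · N̂ = 0.
Evaluating at (u, v) = (1, 3*pi/4):
  L = 0, M = -sqrt(2)/2, N = 0.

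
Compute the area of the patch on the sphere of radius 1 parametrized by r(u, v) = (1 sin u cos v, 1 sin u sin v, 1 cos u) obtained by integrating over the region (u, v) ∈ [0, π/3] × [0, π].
Area = pi/2

Area = ∫∫ √(EG − F²) du dv with √(EG − F²) = Abs(sin(u)). Integrating over [0, π/3] × [0, π] gives pi/2.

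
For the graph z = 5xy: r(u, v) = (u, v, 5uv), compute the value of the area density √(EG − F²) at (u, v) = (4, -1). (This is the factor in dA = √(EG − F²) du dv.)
√(EG − F²)|_{(4, -1)} = sqrt(426)

E = 25*v^2 + 1, F = 25*u*v, G = 25*u^2 + 1, so EG − F² = 25*u^2 + 25*v^2 + 1. Taking the positive square root: √(EG − F²) = sqrt(25*u^2 + 25*v^2 + 1). At (u, v) = (4, -1): sqrt(426).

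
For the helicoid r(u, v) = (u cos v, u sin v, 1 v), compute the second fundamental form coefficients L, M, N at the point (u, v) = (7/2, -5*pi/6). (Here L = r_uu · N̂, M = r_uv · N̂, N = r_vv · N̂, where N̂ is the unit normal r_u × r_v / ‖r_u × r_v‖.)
L = 0;  M = -2*sqrt(53)/53;  N = 0

Compute the unit normal N̂(u, v) = (sin(v)/sqrt(u^2 + 1), -cos(v)/sqrt(u^2 + 1), u/sqrt(u^2 + 1)), and the second partials r_uu, r_uv, r_vv. Take dot products:
  L(u, v) = r_uu · N̂ = 0,
  M(u, v) = r_uv · N̂ = -1/sqrt(u^2 + 1),
  N(u, v) = r_vv · N̂ = 0.
Evaluating at (u, v) = (7/2, -5*pi/6):
  L = 0, M = -2*sqrt(53)/53, N = 0.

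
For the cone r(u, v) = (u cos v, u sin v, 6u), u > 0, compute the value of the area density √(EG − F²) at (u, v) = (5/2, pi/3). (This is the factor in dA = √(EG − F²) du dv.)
√(EG − F²)|_{(5/2, pi/3)} = 5*sqrt(37)/2

E = 37, F = 0, G = u^2, so EG − F² = 37*u^2. Taking the positive square root: √(EG − F²) = sqrt(37)*Abs(u). At (u, v) = (5/2, pi/3): 5*sqrt(37)/2.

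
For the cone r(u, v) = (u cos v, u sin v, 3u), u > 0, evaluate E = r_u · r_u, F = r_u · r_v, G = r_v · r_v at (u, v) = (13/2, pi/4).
E = 10;  F = 0;  G = 169/4

Partials: r_u = (cos(v), sin(v), 3), r_v = (-u*sin(v), u*cos(v), 0). As functions of (u, v):
  E = r_u · r_u = 10,
  F = r_u · r_v = 0,
  G = r_v · r_v = u^2.
Evaluating at (u, v) = (13/2, pi/4): E = 10, F = 0, G = 169/4.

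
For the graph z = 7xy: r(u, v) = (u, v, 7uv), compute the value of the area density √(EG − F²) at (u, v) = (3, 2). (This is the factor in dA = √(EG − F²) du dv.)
√(EG − F²)|_{(3, 2)} = sqrt(638)

E = 49*v^2 + 1, F = 49*u*v, G = 49*u^2 + 1, so EG − F² = 49*u^2 + 49*v^2 + 1. Taking the positive square root: √(EG − F²) = sqrt(49*u^2 + 49*v^2 + 1). At (u, v) = (3, 2): sqrt(638).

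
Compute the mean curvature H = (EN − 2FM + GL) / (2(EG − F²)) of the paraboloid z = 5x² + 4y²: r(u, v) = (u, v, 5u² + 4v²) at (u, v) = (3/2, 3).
H = 3789*sqrt(802)/643204

With E = 100*u^2 + 1, F = 80*u*v, G = 64*v^2 + 1, L = 10/sqrt(100*u^2 + 64*v^2 + 1), M = 0, N = 8/sqrt(100*u^2 + 64*v^2 + 1), assemble
  H = (EN − 2FM + GL) / (2(EG − F²)) = (400*u^2 + 320*v^2 + 9)/(100*u^2 + 64*v^2 + 1)^(3/2).
At (u, v) = (3/2, 3): H = 3789*sqrt(802)/643204.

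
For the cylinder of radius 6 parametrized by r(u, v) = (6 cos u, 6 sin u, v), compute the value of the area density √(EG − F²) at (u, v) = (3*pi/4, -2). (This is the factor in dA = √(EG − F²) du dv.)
√(EG − F²)|_{(3*pi/4, -2)} = 6

E = 36, F = 0, G = 1, so EG − F² = 36. Taking the positive square root: √(EG − F²) = 6. At (u, v) = (3*pi/4, -2): 6.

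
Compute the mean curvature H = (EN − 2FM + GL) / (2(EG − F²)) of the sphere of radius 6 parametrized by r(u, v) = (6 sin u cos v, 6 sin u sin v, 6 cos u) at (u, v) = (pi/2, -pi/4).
H = -1/6

With E = 36, F = 0, G = 36*sin(u)^2, L = -6*sin(u)/Abs(sin(u)), M = 0, N = -6*sin(u)^3/Abs(sin(u)), assemble
  H = (EN − 2FM + GL) / (2(EG − F²)) = -sin(u)/(6*Abs(sin(u))).
At (u, v) = (pi/2, -pi/4): H = -1/6.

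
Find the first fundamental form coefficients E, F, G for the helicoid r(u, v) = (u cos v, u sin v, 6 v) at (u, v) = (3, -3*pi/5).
E = 1;  F = 0;  G = 45

Partials: r_u = (cos(v), sin(v), 0), r_v = (-u*sin(v), u*cos(v), 6). As functions of (u, v):
  E = r_u · r_u = 1,
  F = r_u · r_v = 0,
  G = r_v · r_v = u^2 + 36.
Evaluating at (u, v) = (3, -3*pi/5): E = 1, F = 0, G = 45.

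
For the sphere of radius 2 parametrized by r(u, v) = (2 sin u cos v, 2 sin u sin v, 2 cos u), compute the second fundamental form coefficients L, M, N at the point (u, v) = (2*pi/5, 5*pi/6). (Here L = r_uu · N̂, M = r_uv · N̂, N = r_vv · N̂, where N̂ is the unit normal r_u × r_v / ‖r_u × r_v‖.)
L = -2;  M = 0;  N = -5/4 - sqrt(5)/4

Compute the unit normal N̂(u, v) = (sin(u)^2*cos(v)/Abs(sin(u)), sin(u)^2*sin(v)/Abs(sin(u)), sin(2*u)/(2*Abs(sin(u)))), and the second partials r_uu, r_uv, r_vv. Take dot products:
  L(u, v) = r_uu · N̂ = -2*sin(u)/Abs(sin(u)),
  M(u, v) = r_uv · N̂ = 0,
  N(u, v) = r_vv · N̂ = -2*sin(u)^3/Abs(sin(u)).
Evaluating at (u, v) = (2*pi/5, 5*pi/6):
  L = -2, M = 0, N = -5/4 - sqrt(5)/4.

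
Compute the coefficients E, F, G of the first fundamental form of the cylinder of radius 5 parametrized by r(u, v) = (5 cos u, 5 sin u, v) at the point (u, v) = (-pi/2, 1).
E = 25;  F = 0;  G = 1

Partials: r_u = (-5*sin(u), 5*cos(u), 0), r_v = (0, 0, 1). As functions of (u, v):
  E = r_u · r_u = 25,
  F = r_u · r_v = 0,
  G = r_v · r_v = 1.
Evaluating at (u, v) = (-pi/2, 1): E = 25, F = 0, G = 1.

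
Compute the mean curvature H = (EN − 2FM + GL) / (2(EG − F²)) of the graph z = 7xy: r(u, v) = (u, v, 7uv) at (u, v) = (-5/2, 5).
H = 34300*sqrt(681)/12521547

With E = 49*v^2 + 1, F = 49*u*v, G = 49*u^2 + 1, L = 0, M = 7/sqrt(49*u^2 + 49*v^2 + 1), N = 0, assemble
  H = (EN − 2FM + GL) / (2(EG − F²)) = -343*u*v/(49*u^2 + 49*v^2 + 1)^(3/2).
At (u, v) = (-5/2, 5): H = 34300*sqrt(681)/12521547.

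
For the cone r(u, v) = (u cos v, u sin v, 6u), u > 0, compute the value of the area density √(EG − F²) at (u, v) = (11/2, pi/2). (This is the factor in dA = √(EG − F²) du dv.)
√(EG − F²)|_{(11/2, pi/2)} = 11*sqrt(37)/2

E = 37, F = 0, G = u^2, so EG − F² = 37*u^2. Taking the positive square root: √(EG − F²) = sqrt(37)*Abs(u). At (u, v) = (11/2, pi/2): 11*sqrt(37)/2.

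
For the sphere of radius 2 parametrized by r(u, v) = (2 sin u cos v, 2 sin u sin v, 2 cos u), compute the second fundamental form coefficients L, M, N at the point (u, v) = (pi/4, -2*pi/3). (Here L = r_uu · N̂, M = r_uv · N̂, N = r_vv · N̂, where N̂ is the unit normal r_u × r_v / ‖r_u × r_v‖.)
L = -2;  M = 0;  N = -1

Compute the unit normal N̂(u, v) = (sin(u)^2*cos(v)/Abs(sin(u)), sin(u)^2*sin(v)/Abs(sin(u)), sin(2*u)/(2*Abs(sin(u)))), and the second partials r_uu, r_uv, r_vv. Take dot products:
  L(u, v) = r_uu · N̂ = -2*sin(u)/Abs(sin(u)),
  M(u, v) = r_uv · N̂ = 0,
  N(u, v) = r_vv · N̂ = -2*sin(u)^3/Abs(sin(u)).
Evaluating at (u, v) = (pi/4, -2*pi/3):
  L = -2, M = 0, N = -1.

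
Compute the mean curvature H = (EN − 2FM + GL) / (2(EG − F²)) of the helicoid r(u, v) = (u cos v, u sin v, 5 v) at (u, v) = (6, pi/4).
H = 0

With E = 1, F = 0, G = u^2 + 25, L = 0, M = -5/sqrt(u^2 + 25), N = 0, assemble
  H = (EN − 2FM + GL) / (2(EG − F²)) = 0.
At (u, v) = (6, pi/4): H = 0.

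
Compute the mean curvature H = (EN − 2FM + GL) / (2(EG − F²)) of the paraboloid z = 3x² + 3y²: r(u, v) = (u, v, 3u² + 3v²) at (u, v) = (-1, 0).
H = 114*sqrt(37)/1369

With E = 36*u^2 + 1, F = 36*u*v, G = 36*v^2 + 1, L = 6/sqrt(36*u^2 + 36*v^2 + 1), M = 0, N = 6/sqrt(36*u^2 + 36*v^2 + 1), assemble
  H = (EN − 2FM + GL) / (2(EG − F²)) = 6*(18*u^2 + 18*v^2 + 1)/(36*u^2 + 36*v^2 + 1)^(3/2).
At (u, v) = (-1, 0): H = 114*sqrt(37)/1369.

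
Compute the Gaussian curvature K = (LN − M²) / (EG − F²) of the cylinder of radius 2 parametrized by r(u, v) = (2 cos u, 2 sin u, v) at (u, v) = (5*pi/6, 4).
K = 0

Coefficients of the first fundamental form: E = 4, F = 0, G = 1.
Coefficients of the second fundamental form: L = -2, M = 0, N = 0.
Assemble K = (LN − M²)/(EG − F²) = 0. At (u, v) = (5*pi/6, 4): K = 0.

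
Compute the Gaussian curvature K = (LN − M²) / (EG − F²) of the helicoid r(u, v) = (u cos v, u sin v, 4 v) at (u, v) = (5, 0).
K = -16/1681

Coefficients of the first fundamental form: E = 1, F = 0, G = u^2 + 16.
Coefficients of the second fundamental form: L = 0, M = -4/sqrt(u^2 + 16), N = 0.
Assemble K = (LN − M²)/(EG − F²) = -16/(u^2 + 16)^2. At (u, v) = (5, 0): K = -16/1681.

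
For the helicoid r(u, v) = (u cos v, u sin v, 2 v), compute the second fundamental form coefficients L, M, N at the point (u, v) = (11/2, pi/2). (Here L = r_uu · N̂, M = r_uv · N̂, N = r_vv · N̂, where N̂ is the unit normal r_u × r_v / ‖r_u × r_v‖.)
L = 0;  M = -4*sqrt(137)/137;  N = 0

Compute the unit normal N̂(u, v) = (2*sin(v)/sqrt(u^2 + 4), -2*cos(v)/sqrt(u^2 + 4), u/sqrt(u^2 + 4)), and the second partials r_uu, r_uv, r_vv. Take dot products:
  L(u, v) = r_uu · N̂ = 0,
  M(u, v) = r_uv · N̂ = -2/sqrt(u^2 + 4),
  N(u, v) = r_vv · N̂ = 0.
Evaluating at (u, v) = (11/2, pi/2):
  L = 0, M = -4*sqrt(137)/137, N = 0.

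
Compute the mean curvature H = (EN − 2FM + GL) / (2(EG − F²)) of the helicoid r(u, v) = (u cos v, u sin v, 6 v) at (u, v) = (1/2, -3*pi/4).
H = 0

With E = 1, F = 0, G = u^2 + 36, L = 0, M = -6/sqrt(u^2 + 36), N = 0, assemble
  H = (EN − 2FM + GL) / (2(EG − F²)) = 0.
At (u, v) = (1/2, -3*pi/4): H = 0.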